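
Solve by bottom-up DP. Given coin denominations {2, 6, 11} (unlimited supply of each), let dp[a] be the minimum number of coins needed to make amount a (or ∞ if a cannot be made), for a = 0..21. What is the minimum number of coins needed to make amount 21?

4

 a  0  1  2  3  4  5  6  7  8  9 10 11 12 13 14 15 16 17 18 19 20 21
dp  0  -  1  -  2  -  1  -  2  -  3  1  2  2  3  3  4  2  3  3  4  4
(- denotes ∞ / unreachable)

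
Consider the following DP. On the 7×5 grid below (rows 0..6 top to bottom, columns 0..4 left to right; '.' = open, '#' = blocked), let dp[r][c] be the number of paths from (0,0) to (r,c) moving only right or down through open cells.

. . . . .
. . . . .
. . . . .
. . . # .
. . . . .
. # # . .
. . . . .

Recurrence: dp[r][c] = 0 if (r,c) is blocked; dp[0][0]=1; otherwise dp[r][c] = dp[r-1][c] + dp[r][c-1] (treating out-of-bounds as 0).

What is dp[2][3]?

10

r\c   0   1   2   3   4
  0   1   1   1   1   1
  1   1   2   3   4   5
  2   1   3   6  10  15
  3   1   4  10   0  15
  4   1   5  15  15  30
  5   1   0   0  15  45
  6   1   1   1  16  61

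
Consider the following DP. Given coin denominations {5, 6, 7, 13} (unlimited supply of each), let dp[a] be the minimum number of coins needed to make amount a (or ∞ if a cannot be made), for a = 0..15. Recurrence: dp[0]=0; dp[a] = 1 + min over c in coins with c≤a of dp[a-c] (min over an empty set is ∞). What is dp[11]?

2

 a  0  1  2  3  4  5  6  7  8  9 10 11 12 13 14 15
dp  0  -  -  -  -  1  1  1  -  -  2  2  2  1  2  3
(- denotes ∞ / unreachable)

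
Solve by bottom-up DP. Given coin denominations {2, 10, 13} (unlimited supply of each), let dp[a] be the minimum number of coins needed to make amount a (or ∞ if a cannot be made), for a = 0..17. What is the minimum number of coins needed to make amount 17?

3

 a  0  1  2  3  4  5  6  7  8  9 10 11 12 13 14 15 16 17
dp  0  -  1  -  2  -  3  -  4  -  1  -  2  1  3  2  4  3
(- denotes ∞ / unreachable)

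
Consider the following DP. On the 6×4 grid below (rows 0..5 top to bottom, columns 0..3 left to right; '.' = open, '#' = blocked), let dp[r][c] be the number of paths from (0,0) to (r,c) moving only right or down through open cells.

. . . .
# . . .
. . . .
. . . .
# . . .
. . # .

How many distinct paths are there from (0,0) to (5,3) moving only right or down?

r\c   0   1   2   3
  0   1   1   1   1
  1   0   1   2   3
  2   0   1   3   6
  3   0   1   4  10
  4   0   1   5  15
  5   0   1   0  15

15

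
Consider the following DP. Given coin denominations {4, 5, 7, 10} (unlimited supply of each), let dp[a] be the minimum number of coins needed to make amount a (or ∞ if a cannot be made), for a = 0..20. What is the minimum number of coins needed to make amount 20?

2

 a  0  1  2  3  4  5  6  7  8  9 10 11 12 13 14 15 16 17 18 19 20
dp  0  -  -  -  1  1  -  1  2  2  1  2  2  3  2  2  3  2  3  3  2
(- denotes ∞ / unreachable)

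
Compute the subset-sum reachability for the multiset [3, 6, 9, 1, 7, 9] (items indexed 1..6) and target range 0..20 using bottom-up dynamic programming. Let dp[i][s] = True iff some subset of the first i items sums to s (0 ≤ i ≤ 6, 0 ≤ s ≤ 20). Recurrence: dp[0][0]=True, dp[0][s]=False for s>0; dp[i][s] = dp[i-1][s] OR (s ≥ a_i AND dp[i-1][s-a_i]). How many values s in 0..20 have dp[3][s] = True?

i\s   0   1   2   3   4   5   6   7   8   9  10  11  12  13  14  15  16  17  18  19  20
  0   T   F   F   F   F   F   F   F   F   F   F   F   F   F   F   F   F   F   F   F   F
  1   T   F   F   T   F   F   F   F   F   F   F   F   F   F   F   F   F   F   F   F   F
  2   T   F   F   T   F   F   T   F   F   T   F   F   F   F   F   F   F   F   F   F   F
  3   T   F   F   T   F   F   T   F   F   T   F   F   T   F   F   T   F   F   T   F   F
  4   T   T   F   T   T   F   T   T   F   T   T   F   T   T   F   T   T   F   T   T   F
  5   T   T   F   T   T   F   T   T   T   T   T   T   T   T   T   T   T   T   T   T   T
  6   T   T   F   T   T   F   T   T   T   T   T   T   T   T   T   T   T   T   T   T   T

7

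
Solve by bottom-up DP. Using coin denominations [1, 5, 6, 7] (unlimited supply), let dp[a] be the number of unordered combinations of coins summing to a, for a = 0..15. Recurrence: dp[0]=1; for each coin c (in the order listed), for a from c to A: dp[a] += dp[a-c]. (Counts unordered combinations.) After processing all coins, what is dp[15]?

11

after  coin     0     1     2     3     4     5     6     7     8     9    10    11    12    13    14    15
          1     1     1     1     1     1     1     1     1     1     1     1     1     1     1     1     1
          5     1     1     1     1     1     2     2     2     2     2     3     3     3     3     3     4
          6     1     1     1     1     1     2     3     3     3     3     4     5     6     6     6     7
          7     1     1     1     1     1     2     3     4     4     4     5     6     8     9    10    11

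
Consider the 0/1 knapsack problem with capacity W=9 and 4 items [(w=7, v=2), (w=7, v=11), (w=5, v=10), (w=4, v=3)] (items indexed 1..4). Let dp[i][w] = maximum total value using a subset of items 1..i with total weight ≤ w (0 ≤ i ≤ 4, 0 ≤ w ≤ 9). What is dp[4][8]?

11

i\w   0   1   2   3   4   5   6   7   8   9
  0   0   0   0   0   0   0   0   0   0   0
  1   0   0   0   0   0   0   0   2   2   2
  2   0   0   0   0   0   0   0  11  11  11
  3   0   0   0   0   0  10  10  11  11  11
  4   0   0   0   0   3  10  10  11  11  13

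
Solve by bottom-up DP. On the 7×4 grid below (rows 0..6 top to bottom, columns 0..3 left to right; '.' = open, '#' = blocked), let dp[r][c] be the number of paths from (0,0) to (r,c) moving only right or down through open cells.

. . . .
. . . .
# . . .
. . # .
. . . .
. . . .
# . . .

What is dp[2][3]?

9

r\c   0   1   2   3
  0   1   1   1   1
  1   1   2   3   4
  2   0   2   5   9
  3   0   2   0   9
  4   0   2   2  11
  5   0   2   4  15
  6   0   2   6  21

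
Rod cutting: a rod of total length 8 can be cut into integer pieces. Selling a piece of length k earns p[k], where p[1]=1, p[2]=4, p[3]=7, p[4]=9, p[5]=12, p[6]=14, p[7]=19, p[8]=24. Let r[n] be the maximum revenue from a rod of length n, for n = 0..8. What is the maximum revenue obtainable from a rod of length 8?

24

   n    0    1    2    3    4    5    6    7    8
r[n]    0    1    4    7    9   12   14   19   24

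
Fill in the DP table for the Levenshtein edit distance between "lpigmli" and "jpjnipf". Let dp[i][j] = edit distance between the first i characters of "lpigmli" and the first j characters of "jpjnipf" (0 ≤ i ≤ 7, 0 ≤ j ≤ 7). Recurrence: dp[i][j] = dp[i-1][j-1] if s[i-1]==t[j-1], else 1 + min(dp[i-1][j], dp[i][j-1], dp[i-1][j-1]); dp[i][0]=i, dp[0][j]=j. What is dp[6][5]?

   ''  j  p  j  n  i  p  f
''  0  1  2  3  4  5  6  7
 l  1  1  2  3  4  5  6  7
 p  2  2  1  2  3  4  5  6
 i  3  3  2  2  3  3  4  5
 g  4  4  3  3  3  4  4  5
 m  5  5  4  4  4  4  5  5
 l  6  6  5  5  5  5  5  6
 i  7  7  6  6  6  5  6  6

5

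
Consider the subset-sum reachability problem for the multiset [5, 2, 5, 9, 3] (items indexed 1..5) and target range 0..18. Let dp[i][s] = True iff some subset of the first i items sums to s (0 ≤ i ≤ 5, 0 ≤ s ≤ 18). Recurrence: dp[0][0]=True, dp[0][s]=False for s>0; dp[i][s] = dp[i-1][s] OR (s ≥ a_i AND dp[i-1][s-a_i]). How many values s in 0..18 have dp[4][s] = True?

10

i\s   0   1   2   3   4   5   6   7   8   9  10  11  12  13  14  15  16  17  18
  0   T   F   F   F   F   F   F   F   F   F   F   F   F   F   F   F   F   F   F
  1   T   F   F   F   F   T   F   F   F   F   F   F   F   F   F   F   F   F   F
  2   T   F   T   F   F   T   F   T   F   F   F   F   F   F   F   F   F   F   F
  3   T   F   T   F   F   T   F   T   F   F   T   F   T   F   F   F   F   F   F
  4   T   F   T   F   F   T   F   T   F   T   T   T   T   F   T   F   T   F   F
  5   T   F   T   T   F   T   F   T   T   T   T   T   T   T   T   T   T   T   F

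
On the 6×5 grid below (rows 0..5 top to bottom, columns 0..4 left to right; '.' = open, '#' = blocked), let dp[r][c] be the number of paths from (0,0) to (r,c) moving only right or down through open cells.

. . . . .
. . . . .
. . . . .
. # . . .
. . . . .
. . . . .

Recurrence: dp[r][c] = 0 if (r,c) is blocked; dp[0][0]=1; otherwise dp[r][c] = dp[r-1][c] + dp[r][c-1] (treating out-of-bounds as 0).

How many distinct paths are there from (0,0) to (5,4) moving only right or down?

86

r\c   0   1   2   3   4
  0   1   1   1   1   1
  1   1   2   3   4   5
  2   1   3   6  10  15
  3   1   0   6  16  31
  4   1   1   7  23  54
  5   1   2   9  32  86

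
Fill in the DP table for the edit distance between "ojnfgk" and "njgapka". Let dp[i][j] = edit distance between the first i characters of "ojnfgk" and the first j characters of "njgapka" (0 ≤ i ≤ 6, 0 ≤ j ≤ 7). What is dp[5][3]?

3

   ''  n  j  g  a  p  k  a
''  0  1  2  3  4  5  6  7
 o  1  1  2  3  4  5  6  7
 j  2  2  1  2  3  4  5  6
 n  3  2  2  2  3  4  5  6
 f  4  3  3  3  3  4  5  6
 g  5  4  4  3  4  4  5  6
 k  6  5  5  4  4  5  4  5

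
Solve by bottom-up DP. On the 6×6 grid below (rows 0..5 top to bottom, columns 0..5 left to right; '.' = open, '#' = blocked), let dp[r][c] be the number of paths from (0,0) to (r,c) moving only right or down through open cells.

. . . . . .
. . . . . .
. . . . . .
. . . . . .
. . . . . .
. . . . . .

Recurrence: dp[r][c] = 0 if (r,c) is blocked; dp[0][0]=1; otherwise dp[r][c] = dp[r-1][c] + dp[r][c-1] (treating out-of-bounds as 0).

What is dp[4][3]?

35

r\c   0   1   2   3   4   5
  0   1   1   1   1   1   1
  1   1   2   3   4   5   6
  2   1   3   6  10  15  21
  3   1   4  10  20  35  56
  4   1   5  15  35  70 126
  5   1   6  21  56 126 252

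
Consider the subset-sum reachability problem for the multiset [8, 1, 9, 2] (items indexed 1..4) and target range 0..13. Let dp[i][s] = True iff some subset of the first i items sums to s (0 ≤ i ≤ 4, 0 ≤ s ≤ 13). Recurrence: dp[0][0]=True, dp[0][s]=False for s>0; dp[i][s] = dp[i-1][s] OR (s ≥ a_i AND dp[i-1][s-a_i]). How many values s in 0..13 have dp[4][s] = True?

i\s   0   1   2   3   4   5   6   7   8   9  10  11  12  13
  0   T   F   F   F   F   F   F   F   F   F   F   F   F   F
  1   T   F   F   F   F   F   F   F   T   F   F   F   F   F
  2   T   T   F   F   F   F   F   F   T   T   F   F   F   F
  3   T   T   F   F   F   F   F   F   T   T   T   F   F   F
  4   T   T   T   T   F   F   F   F   T   T   T   T   T   F

9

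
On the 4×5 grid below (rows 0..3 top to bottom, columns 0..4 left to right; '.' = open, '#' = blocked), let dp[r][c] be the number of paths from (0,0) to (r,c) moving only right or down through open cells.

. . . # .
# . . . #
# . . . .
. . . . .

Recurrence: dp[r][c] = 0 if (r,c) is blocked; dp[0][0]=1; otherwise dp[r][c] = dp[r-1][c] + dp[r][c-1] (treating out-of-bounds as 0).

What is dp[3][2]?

4

r\c   0   1   2   3   4
  0   1   1   1   0   0
  1   0   1   2   2   0
  2   0   1   3   5   5
  3   0   1   4   9  14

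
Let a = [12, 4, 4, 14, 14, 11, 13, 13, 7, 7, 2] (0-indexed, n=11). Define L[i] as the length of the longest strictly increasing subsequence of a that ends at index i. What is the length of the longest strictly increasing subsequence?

3

   i    0    1    2    3    4    5    6    7    8    9   10
a[i]   12    4    4   14   14   11   13   13    7    7    2
L[i]    1    1    1    2    2    2    3    3    2    2    1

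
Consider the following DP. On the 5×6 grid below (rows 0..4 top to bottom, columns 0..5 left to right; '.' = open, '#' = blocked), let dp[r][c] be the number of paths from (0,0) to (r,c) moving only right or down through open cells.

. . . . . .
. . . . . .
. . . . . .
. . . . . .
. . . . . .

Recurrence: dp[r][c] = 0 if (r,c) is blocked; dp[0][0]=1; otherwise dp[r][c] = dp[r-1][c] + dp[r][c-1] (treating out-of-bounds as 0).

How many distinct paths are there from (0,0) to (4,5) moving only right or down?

r\c   0   1   2   3   4   5
  0   1   1   1   1   1   1
  1   1   2   3   4   5   6
  2   1   3   6  10  15  21
  3   1   4  10  20  35  56
  4   1   5  15  35  70 126

126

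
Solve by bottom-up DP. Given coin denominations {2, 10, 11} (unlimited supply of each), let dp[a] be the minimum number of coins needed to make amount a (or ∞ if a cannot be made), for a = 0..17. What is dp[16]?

4

 a  0  1  2  3  4  5  6  7  8  9 10 11 12 13 14 15 16 17
dp  0  -  1  -  2  -  3  -  4  -  1  1  2  2  3  3  4  4
(- denotes ∞ / unreachable)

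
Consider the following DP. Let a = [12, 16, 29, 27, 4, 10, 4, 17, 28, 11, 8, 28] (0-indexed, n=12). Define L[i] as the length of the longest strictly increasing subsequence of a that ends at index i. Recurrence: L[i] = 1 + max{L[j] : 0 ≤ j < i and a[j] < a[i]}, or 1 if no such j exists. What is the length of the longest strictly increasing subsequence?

   i    0    1    2    3    4    5    6    7    8    9   10   11
a[i]   12   16   29   27    4   10    4   17   28   11    8   28
L[i]    1    2    3    3    1    2    1    3    4    3    2    4

4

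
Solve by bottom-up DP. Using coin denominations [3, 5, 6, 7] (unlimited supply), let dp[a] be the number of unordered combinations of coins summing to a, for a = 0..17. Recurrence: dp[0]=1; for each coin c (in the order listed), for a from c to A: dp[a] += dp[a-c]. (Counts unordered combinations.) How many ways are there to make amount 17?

5

after  coin     0     1     2     3     4     5     6     7     8     9    10    11    12    13    14    15    16    17
          3     1     0     0     1     0     0     1     0     0     1     0     0     1     0     0     1     0     0
          5     1     0     0     1     0     1     1     0     1     1     1     1     1     1     1     2     1     1
          6     1     0     0     1     0     1     2     0     1     2     1     2     3     1     2     4     2     3
          7     1     0     0     1     0     1     2     1     1     2     2     2     4     3     3     5     4     5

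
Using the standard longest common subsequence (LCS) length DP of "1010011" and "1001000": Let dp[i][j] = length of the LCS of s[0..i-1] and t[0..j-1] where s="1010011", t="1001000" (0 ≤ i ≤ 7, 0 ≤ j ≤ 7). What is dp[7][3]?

3

   ''  1  0  0  1  0  0  0
''  0  0  0  0  0  0  0  0
 1  0  1  1  1  1  1  1  1
 0  0  1  2  2  2  2  2  2
 1  0  1  2  2  3  3  3  3
 0  0  1  2  3  3  4  4  4
 0  0  1  2  3  3  4  5  5
 1  0  1  2  3  4  4  5  5
 1  0  1  2  3  4  4  5  5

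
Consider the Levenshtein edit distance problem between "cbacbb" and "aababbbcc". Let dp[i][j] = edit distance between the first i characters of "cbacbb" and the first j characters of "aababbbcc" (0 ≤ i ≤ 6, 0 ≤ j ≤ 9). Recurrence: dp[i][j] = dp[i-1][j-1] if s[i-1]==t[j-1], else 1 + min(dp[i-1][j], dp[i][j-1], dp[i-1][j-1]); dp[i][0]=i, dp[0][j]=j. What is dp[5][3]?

3

   ''  a  a  b  a  b  b  b  c  c
''  0  1  2  3  4  5  6  7  8  9
 c  1  1  2  3  4  5  6  7  7  8
 b  2  2  2  2  3  4  5  6  7  8
 a  3  2  2  3  2  3  4  5  6  7
 c  4  3  3  3  3  3  4  5  5  6
 b  5  4  4  3  4  3  3  4  5  6
 b  6  5  5  4  4  4  3  3  4  5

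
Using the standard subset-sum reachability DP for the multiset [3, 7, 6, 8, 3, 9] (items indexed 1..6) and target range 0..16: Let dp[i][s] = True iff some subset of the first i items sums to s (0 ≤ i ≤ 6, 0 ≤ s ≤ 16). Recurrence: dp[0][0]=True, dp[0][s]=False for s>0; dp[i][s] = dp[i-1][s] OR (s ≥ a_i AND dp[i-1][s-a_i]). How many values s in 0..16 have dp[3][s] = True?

8

i\s   0   1   2   3   4   5   6   7   8   9  10  11  12  13  14  15  16
  0   T   F   F   F   F   F   F   F   F   F   F   F   F   F   F   F   F
  1   T   F   F   T   F   F   F   F   F   F   F   F   F   F   F   F   F
  2   T   F   F   T   F   F   F   T   F   F   T   F   F   F   F   F   F
  3   T   F   F   T   F   F   T   T   F   T   T   F   F   T   F   F   T
  4   T   F   F   T   F   F   T   T   T   T   T   T   F   T   T   T   T
  5   T   F   F   T   F   F   T   T   T   T   T   T   T   T   T   T   T
  6   T   F   F   T   F   F   T   T   T   T   T   T   T   T   T   T   T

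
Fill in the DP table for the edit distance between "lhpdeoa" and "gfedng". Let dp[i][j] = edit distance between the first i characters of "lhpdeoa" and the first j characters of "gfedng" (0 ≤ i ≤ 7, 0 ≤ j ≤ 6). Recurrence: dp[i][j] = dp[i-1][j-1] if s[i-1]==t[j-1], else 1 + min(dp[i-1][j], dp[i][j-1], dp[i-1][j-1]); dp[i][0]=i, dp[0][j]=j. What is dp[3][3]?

   ''  g  f  e  d  n  g
''  0  1  2  3  4  5  6
 l  1  1  2  3  4  5  6
 h  2  2  2  3  4  5  6
 p  3  3  3  3  4  5  6
 d  4  4  4  4  3  4  5
 e  5  5  5  4  4  4  5
 o  6  6  6  5  5  5  5
 a  7  7  7  6  6  6  6

3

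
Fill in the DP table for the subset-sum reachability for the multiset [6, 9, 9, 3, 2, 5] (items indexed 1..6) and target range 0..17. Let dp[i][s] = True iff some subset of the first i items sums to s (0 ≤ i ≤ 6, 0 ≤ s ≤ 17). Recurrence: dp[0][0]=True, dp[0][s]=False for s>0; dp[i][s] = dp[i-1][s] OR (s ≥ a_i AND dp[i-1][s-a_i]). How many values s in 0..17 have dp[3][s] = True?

4

i\s   0   1   2   3   4   5   6   7   8   9  10  11  12  13  14  15  16  17
  0   T   F   F   F   F   F   F   F   F   F   F   F   F   F   F   F   F   F
  1   T   F   F   F   F   F   T   F   F   F   F   F   F   F   F   F   F   F
  2   T   F   F   F   F   F   T   F   F   T   F   F   F   F   F   T   F   F
  3   T   F   F   F   F   F   T   F   F   T   F   F   F   F   F   T   F   F
  4   T   F   F   T   F   F   T   F   F   T   F   F   T   F   F   T   F   F
  5   T   F   T   T   F   T   T   F   T   T   F   T   T   F   T   T   F   T
  6   T   F   T   T   F   T   T   T   T   T   T   T   T   T   T   T   T   T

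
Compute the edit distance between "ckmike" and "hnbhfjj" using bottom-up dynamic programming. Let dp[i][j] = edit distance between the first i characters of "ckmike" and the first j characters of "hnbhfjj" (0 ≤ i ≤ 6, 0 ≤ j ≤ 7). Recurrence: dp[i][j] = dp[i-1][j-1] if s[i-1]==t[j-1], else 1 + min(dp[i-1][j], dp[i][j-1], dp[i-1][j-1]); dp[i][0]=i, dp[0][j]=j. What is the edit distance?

7

   ''  h  n  b  h  f  j  j
''  0  1  2  3  4  5  6  7
 c  1  1  2  3  4  5  6  7
 k  2  2  2  3  4  5  6  7
 m  3  3  3  3  4  5  6  7
 i  4  4  4  4  4  5  6  7
 k  5  5  5  5  5  5  6  7
 e  6  6  6  6  6  6  6  7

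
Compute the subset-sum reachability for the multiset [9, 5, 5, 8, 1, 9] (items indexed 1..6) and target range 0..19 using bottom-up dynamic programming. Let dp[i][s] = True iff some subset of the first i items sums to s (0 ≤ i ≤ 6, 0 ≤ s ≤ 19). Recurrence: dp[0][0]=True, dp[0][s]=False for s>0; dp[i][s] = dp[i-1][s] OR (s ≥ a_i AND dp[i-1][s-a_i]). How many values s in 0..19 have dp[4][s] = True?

10

i\s   0   1   2   3   4   5   6   7   8   9  10  11  12  13  14  15  16  17  18  19
  0   T   F   F   F   F   F   F   F   F   F   F   F   F   F   F   F   F   F   F   F
  1   T   F   F   F   F   F   F   F   F   T   F   F   F   F   F   F   F   F   F   F
  2   T   F   F   F   F   T   F   F   F   T   F   F   F   F   T   F   F   F   F   F
  3   T   F   F   F   F   T   F   F   F   T   T   F   F   F   T   F   F   F   F   T
  4   T   F   F   F   F   T   F   F   T   T   T   F   F   T   T   F   F   T   T   T
  5   T   T   F   F   F   T   T   F   T   T   T   T   F   T   T   T   F   T   T   T
  6   T   T   F   F   F   T   T   F   T   T   T   T   F   T   T   T   F   T   T   T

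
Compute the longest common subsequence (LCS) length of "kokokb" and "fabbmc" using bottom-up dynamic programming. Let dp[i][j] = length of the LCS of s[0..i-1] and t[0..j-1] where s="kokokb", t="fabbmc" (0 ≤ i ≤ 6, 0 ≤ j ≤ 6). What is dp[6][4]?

1

   ''  f  a  b  b  m  c
''  0  0  0  0  0  0  0
 k  0  0  0  0  0  0  0
 o  0  0  0  0  0  0  0
 k  0  0  0  0  0  0  0
 o  0  0  0  0  0  0  0
 k  0  0  0  0  0  0  0
 b  0  0  0  1  1  1  1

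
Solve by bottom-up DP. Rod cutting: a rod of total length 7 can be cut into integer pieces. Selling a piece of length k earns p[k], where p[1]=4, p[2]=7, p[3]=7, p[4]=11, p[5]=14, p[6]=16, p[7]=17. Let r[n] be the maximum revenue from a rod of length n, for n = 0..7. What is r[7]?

   n    0    1    2    3    4    5    6    7
r[n]    0    4    8   12   16   20   24   28

28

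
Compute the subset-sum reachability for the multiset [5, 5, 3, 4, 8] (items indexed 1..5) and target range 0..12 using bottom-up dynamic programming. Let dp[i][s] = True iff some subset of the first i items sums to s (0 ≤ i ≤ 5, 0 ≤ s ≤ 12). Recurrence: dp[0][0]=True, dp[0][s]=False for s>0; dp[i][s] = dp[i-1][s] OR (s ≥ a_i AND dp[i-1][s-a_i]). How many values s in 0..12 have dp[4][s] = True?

9

i\s   0   1   2   3   4   5   6   7   8   9  10  11  12
  0   T   F   F   F   F   F   F   F   F   F   F   F   F
  1   T   F   F   F   F   T   F   F   F   F   F   F   F
  2   T   F   F   F   F   T   F   F   F   F   T   F   F
  3   T   F   F   T   F   T   F   F   T   F   T   F   F
  4   T   F   F   T   T   T   F   T   T   T   T   F   T
  5   T   F   F   T   T   T   F   T   T   T   T   T   T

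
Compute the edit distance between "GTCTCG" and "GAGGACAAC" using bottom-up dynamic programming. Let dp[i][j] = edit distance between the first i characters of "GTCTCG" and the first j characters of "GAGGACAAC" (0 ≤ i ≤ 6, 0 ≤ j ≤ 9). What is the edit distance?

7

   ''  G  A  G  G  A  C  A  A  C
''  0  1  2  3  4  5  6  7  8  9
 G  1  0  1  2  3  4  5  6  7  8
 T  2  1  1  2  3  4  5  6  7  8
 C  3  2  2  2  3  4  4  5  6  7
 T  4  3  3  3  3  4  5  5  6  7
 C  5  4  4  4  4  4  4  5  6  6
 G  6  5  5  4  4  5  5  5  6  7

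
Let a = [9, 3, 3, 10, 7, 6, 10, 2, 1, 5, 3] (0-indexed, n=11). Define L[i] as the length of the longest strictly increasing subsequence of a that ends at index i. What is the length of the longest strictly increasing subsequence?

   i    0    1    2    3    4    5    6    7    8    9   10
a[i]    9    3    3   10    7    6   10    2    1    5    3
L[i]    1    1    1    2    2    2    3    1    1    2    2

3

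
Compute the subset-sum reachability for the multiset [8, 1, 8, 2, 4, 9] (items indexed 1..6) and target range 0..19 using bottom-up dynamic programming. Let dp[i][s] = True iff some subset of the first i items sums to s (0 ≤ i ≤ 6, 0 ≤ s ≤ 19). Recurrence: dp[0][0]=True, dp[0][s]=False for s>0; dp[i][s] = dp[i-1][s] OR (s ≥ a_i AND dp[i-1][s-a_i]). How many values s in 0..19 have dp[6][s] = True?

i\s   0   1   2   3   4   5   6   7   8   9  10  11  12  13  14  15  16  17  18  19
  0   T   F   F   F   F   F   F   F   F   F   F   F   F   F   F   F   F   F   F   F
  1   T   F   F   F   F   F   F   F   T   F   F   F   F   F   F   F   F   F   F   F
  2   T   T   F   F   F   F   F   F   T   T   F   F   F   F   F   F   F   F   F   F
  3   T   T   F   F   F   F   F   F   T   T   F   F   F   F   F   F   T   T   F   F
  4   T   T   T   T   F   F   F   F   T   T   T   T   F   F   F   F   T   T   T   T
  5   T   T   T   T   T   T   T   T   T   T   T   T   T   T   T   T   T   T   T   T
  6   T   T   T   T   T   T   T   T   T   T   T   T   T   T   T   T   T   T   T   T

20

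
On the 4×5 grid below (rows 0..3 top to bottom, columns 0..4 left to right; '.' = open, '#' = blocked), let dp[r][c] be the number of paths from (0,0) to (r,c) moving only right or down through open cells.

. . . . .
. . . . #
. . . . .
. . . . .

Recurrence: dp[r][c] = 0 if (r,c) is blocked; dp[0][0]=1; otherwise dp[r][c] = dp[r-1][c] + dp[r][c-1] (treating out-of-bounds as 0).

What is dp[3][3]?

r\c   0   1   2   3   4
  0   1   1   1   1   1
  1   1   2   3   4   0
  2   1   3   6  10  10
  3   1   4  10  20  30

20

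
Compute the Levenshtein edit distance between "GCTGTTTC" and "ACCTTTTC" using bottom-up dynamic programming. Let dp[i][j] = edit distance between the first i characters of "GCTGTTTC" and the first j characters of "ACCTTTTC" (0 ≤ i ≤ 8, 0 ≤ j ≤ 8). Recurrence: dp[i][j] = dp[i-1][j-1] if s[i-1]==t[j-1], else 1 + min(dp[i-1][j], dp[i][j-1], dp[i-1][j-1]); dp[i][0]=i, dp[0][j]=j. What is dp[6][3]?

   ''  A  C  C  T  T  T  T  C
''  0  1  2  3  4  5  6  7  8
 G  1  1  2  3  4  5  6  7  8
 C  2  2  1  2  3  4  5  6  7
 T  3  3  2  2  2  3  4  5  6
 G  4  4  3  3  3  3  4  5  6
 T  5  5  4  4  3  3  3  4  5
 T  6  6  5  5  4  3  3  3  4
 T  7  7  6  6  5  4  3  3  4
 C  8  8  7  6  6  5  4  4  3

5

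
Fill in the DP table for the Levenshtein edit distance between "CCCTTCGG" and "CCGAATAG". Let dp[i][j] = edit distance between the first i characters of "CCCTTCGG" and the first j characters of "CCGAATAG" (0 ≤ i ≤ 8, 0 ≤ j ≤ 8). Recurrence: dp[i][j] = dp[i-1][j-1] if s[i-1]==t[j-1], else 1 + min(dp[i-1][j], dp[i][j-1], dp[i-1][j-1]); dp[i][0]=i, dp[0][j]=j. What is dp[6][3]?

   ''  C  C  G  A  A  T  A  G
''  0  1  2  3  4  5  6  7  8
 C  1  0  1  2  3  4  5  6  7
 C  2  1  0  1  2  3  4  5  6
 C  3  2  1  1  2  3  4  5  6
 T  4  3  2  2  2  3  3  4  5
 T  5  4  3  3  3  3  3  4  5
 C  6  5  4  4  4  4  4  4  5
 G  7  6  5  4  5  5  5  5  4
 G  8  7  6  5  5  6  6  6  5

4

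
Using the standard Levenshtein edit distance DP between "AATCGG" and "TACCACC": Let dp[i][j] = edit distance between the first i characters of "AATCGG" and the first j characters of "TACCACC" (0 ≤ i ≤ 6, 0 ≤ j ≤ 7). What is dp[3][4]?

   ''  T  A  C  C  A  C  C
''  0  1  2  3  4  5  6  7
 A  1  1  1  2  3  4  5  6
 A  2  2  1  2  3  3  4  5
 T  3  2  2  2  3  4  4  5
 C  4  3  3  2  2  3  4  4
 G  5  4  4  3  3  3  4  5
 G  6  5  5  4  4  4  4  5

3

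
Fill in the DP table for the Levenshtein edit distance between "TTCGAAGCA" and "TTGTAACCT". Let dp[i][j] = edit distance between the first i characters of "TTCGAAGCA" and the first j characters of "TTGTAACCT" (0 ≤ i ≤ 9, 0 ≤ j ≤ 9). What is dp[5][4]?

   ''  T  T  G  T  A  A  C  C  T
''  0  1  2  3  4  5  6  7  8  9
 T  1  0  1  2  3  4  5  6  7  8
 T  2  1  0  1  2  3  4  5  6  7
 C  3  2  1  1  2  3  4  4  5  6
 G  4  3  2  1  2  3  4  5  5  6
 A  5  4  3  2  2  2  3  4  5  6
 A  6  5  4  3  3  2  2  3  4  5
 G  7  6  5  4  4  3  3  3  4  5
 C  8  7  6  5  5  4  4  3  3  4
 A  9  8  7  6  6  5  4  4  4  4

2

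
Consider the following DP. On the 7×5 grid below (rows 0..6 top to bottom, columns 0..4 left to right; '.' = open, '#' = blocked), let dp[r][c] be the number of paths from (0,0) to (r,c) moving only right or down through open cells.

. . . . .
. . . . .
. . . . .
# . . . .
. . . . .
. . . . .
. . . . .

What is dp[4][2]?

r\c   0   1   2   3   4
  0   1   1   1   1   1
  1   1   2   3   4   5
  2   1   3   6  10  15
  3   0   3   9  19  34
  4   0   3  12  31  65
  5   0   3  15  46 111
  6   0   3  18  64 175

12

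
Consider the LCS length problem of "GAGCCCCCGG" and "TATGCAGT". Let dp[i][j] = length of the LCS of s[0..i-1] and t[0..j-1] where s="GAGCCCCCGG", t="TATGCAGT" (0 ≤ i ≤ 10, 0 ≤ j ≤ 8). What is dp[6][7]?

   ''  T  A  T  G  C  A  G  T
''  0  0  0  0  0  0  0  0  0
 G  0  0  0  0  1  1  1  1  1
 A  0  0  1  1  1  1  2  2  2
 G  0  0  1  1  2  2  2  3  3
 C  0  0  1  1  2  3  3  3  3
 C  0  0  1  1  2  3  3  3  3
 C  0  0  1  1  2  3  3  3  3
 C  0  0  1  1  2  3  3  3  3
 C  0  0  1  1  2  3  3  3  3
 G  0  0  1  1  2  3  3  4  4
 G  0  0  1  1  2  3  3  4  4

3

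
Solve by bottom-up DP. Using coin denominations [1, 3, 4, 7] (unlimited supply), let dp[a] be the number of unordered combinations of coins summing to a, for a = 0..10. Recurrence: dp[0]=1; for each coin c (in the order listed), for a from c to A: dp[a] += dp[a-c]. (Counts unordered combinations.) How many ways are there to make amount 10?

10

after  coin     0     1     2     3     4     5     6     7     8     9    10
          1     1     1     1     1     1     1     1     1     1     1     1
          3     1     1     1     2     2     2     3     3     3     4     4
          4     1     1     1     2     3     3     4     5     6     7     8
          7     1     1     1     2     3     3     4     6     7     8    10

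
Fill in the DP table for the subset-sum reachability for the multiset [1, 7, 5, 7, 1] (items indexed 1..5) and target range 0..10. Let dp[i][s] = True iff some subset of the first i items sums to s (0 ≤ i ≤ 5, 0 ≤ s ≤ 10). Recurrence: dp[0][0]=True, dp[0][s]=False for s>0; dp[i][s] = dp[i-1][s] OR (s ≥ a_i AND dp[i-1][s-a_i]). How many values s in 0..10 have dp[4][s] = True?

i\s   0   1   2   3   4   5   6   7   8   9  10
  0   T   F   F   F   F   F   F   F   F   F   F
  1   T   T   F   F   F   F   F   F   F   F   F
  2   T   T   F   F   F   F   F   T   T   F   F
  3   T   T   F   F   F   T   T   T   T   F   F
  4   T   T   F   F   F   T   T   T   T   F   F
  5   T   T   T   F   F   T   T   T   T   T   F

6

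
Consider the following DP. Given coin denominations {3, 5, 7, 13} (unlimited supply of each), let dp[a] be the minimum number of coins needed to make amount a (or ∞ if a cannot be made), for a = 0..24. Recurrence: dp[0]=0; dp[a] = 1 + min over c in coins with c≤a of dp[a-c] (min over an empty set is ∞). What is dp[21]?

3

 a  0  1  2  3  4  5  6  7  8  9 10 11 12 13 14 15 16 17 18 19 20 21 22 23 24
dp  0  -  -  1  -  1  2  1  2  3  2  3  2  1  2  3  2  3  2  3  2  3  4  3  4
(- denotes ∞ / unreachable)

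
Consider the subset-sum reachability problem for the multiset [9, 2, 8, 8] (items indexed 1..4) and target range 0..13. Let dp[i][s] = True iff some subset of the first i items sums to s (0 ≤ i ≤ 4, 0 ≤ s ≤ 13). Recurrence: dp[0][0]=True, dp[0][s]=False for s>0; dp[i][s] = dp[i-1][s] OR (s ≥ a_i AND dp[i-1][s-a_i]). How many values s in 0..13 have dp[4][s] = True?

6

i\s   0   1   2   3   4   5   6   7   8   9  10  11  12  13
  0   T   F   F   F   F   F   F   F   F   F   F   F   F   F
  1   T   F   F   F   F   F   F   F   F   T   F   F   F   F
  2   T   F   T   F   F   F   F   F   F   T   F   T   F   F
  3   T   F   T   F   F   F   F   F   T   T   T   T   F   F
  4   T   F   T   F   F   F   F   F   T   T   T   T   F   F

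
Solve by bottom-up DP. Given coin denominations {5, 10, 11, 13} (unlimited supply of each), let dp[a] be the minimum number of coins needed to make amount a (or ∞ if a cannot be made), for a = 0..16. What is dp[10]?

1

 a  0  1  2  3  4  5  6  7  8  9 10 11 12 13 14 15 16
dp  0  -  -  -  -  1  -  -  -  -  1  1  -  1  -  2  2
(- denotes ∞ / unreachable)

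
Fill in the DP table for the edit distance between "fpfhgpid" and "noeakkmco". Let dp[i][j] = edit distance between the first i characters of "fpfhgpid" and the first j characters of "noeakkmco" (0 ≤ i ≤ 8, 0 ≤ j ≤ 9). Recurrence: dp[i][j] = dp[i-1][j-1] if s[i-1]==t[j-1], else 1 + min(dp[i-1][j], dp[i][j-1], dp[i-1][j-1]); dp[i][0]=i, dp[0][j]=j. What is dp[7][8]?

   ''  n  o  e  a  k  k  m  c  o
''  0  1  2  3  4  5  6  7  8  9
 f  1  1  2  3  4  5  6  7  8  9
 p  2  2  2  3  4  5  6  7  8  9
 f  3  3  3  3  4  5  6  7  8  9
 h  4  4  4  4  4  5  6  7  8  9
 g  5  5  5  5  5  5  6  7  8  9
 p  6  6  6  6  6  6  6  7  8  9
 i  7  7  7  7  7  7  7  7  8  9
 d  8  8  8  8  8  8  8  8  8  9

8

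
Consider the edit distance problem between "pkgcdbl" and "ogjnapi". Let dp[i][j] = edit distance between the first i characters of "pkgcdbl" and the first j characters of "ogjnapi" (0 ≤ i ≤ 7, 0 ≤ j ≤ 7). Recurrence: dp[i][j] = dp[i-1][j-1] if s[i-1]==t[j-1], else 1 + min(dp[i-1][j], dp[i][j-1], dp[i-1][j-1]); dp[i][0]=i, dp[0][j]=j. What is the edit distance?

7

   ''  o  g  j  n  a  p  i
''  0  1  2  3  4  5  6  7
 p  1  1  2  3  4  5  5  6
 k  2  2  2  3  4  5  6  6
 g  3  3  2  3  4  5  6  7
 c  4  4  3  3  4  5  6  7
 d  5  5  4  4  4  5  6  7
 b  6  6  5  5  5  5  6  7
 l  7  7  6  6  6  6  6  7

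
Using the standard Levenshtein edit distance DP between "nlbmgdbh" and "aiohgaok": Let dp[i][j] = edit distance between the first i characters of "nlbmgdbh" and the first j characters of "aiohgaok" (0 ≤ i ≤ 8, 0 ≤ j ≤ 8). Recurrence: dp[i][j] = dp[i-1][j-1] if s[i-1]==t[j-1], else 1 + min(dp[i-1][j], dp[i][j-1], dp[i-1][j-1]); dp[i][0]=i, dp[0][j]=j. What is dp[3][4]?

   ''  a  i  o  h  g  a  o  k
''  0  1  2  3  4  5  6  7  8
 n  1  1  2  3  4  5  6  7  8
 l  2  2  2  3  4  5  6  7  8
 b  3  3  3  3  4  5  6  7  8
 m  4  4  4  4  4  5  6  7  8
 g  5  5  5  5  5  4  5  6  7
 d  6  6  6  6  6  5  5  6  7
 b  7  7  7  7  7  6  6  6  7
 h  8  8  8  8  7  7  7  7  7

4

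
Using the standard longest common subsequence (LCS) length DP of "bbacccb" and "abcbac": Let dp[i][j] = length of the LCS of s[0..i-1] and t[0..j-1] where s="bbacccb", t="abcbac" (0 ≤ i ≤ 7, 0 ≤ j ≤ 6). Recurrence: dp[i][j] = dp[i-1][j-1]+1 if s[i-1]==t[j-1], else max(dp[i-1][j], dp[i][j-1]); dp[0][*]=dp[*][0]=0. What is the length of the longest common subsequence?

4

   ''  a  b  c  b  a  c
''  0  0  0  0  0  0  0
 b  0  0  1  1  1  1  1
 b  0  0  1  1  2  2  2
 a  0  1  1  1  2  3  3
 c  0  1  1  2  2  3  4
 c  0  1  1  2  2  3  4
 c  0  1  1  2  2  3  4
 b  0  1  2  2  3  3  4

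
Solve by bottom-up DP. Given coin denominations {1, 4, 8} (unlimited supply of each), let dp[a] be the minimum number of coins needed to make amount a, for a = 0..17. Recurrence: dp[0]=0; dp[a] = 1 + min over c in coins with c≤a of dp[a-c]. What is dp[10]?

 a  0  1  2  3  4  5  6  7  8  9 10 11 12 13 14 15 16 17
dp  0  1  2  3  1  2  3  4  1  2  3  4  2  3  4  5  2  3

3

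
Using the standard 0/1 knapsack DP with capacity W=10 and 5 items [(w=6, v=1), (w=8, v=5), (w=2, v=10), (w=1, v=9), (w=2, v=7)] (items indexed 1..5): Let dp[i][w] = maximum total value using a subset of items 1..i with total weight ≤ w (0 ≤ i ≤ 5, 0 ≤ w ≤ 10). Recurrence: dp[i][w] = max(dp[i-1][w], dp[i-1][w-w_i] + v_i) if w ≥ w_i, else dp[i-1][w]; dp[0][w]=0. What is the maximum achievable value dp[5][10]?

26

i\w   0   1   2   3   4   5   6   7   8   9  10
  0   0   0   0   0   0   0   0   0   0   0   0
  1   0   0   0   0   0   0   1   1   1   1   1
  2   0   0   0   0   0   0   1   1   5   5   5
  3   0   0  10  10  10  10  10  10  11  11  15
  4   0   9  10  19  19  19  19  19  19  20  20
  5   0   9  10  19  19  26  26  26  26  26  26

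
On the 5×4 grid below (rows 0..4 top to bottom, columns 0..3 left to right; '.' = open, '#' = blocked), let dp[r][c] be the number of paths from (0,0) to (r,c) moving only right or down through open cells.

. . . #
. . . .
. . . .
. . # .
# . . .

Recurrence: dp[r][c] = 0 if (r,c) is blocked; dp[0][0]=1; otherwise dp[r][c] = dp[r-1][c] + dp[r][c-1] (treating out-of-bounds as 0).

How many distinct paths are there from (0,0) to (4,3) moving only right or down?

13

r\c   0   1   2   3
  0   1   1   1   0
  1   1   2   3   3
  2   1   3   6   9
  3   1   4   0   9
  4   0   4   4  13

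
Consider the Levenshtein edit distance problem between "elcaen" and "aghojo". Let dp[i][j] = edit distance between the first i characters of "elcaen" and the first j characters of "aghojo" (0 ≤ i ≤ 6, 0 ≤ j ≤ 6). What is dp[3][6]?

6

   ''  a  g  h  o  j  o
''  0  1  2  3  4  5  6
 e  1  1  2  3  4  5  6
 l  2  2  2  3  4  5  6
 c  3  3  3  3  4  5  6
 a  4  3  4  4  4  5  6
 e  5  4  4  5  5  5  6
 n  6  5  5  5  6  6  6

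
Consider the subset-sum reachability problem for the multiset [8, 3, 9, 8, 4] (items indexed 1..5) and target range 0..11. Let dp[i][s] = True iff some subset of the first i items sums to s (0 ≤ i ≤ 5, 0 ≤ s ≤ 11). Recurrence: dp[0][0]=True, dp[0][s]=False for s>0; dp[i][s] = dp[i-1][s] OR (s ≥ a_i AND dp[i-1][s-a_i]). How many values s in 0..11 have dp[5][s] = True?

i\s   0   1   2   3   4   5   6   7   8   9  10  11
  0   T   F   F   F   F   F   F   F   F   F   F   F
  1   T   F   F   F   F   F   F   F   T   F   F   F
  2   T   F   F   T   F   F   F   F   T   F   F   T
  3   T   F   F   T   F   F   F   F   T   T   F   T
  4   T   F   F   T   F   F   F   F   T   T   F   T
  5   T   F   F   T   T   F   F   T   T   T   F   T

7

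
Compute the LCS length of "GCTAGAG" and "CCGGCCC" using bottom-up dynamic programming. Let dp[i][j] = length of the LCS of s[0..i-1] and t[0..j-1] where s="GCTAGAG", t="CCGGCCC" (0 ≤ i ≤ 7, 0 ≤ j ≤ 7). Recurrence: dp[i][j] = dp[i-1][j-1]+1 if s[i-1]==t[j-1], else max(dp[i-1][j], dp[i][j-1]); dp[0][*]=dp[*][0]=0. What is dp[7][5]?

   ''  C  C  G  G  C  C  C
''  0  0  0  0  0  0  0  0
 G  0  0  0  1  1  1  1  1
 C  0  1  1  1  1  2  2  2
 T  0  1  1  1  1  2  2  2
 A  0  1  1  1  1  2  2  2
 G  0  1  1  2  2  2  2  2
 A  0  1  1  2  2  2  2  2
 G  0  1  1  2  3  3  3  3

3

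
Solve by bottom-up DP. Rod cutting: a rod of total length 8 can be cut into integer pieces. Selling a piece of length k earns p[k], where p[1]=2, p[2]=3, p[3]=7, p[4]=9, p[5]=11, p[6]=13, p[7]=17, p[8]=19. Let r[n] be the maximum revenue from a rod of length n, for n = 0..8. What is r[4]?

   n    0    1    2    3    4    5    6    7    8
r[n]    0    2    4    7    9   11   14   17   19

9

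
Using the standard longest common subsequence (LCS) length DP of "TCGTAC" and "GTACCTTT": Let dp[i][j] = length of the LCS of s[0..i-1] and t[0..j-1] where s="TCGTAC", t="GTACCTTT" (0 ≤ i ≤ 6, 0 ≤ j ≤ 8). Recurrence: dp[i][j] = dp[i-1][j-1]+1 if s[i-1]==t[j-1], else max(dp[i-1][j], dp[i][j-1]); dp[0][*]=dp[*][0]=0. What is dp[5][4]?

   ''  G  T  A  C  C  T  T  T
''  0  0  0  0  0  0  0  0  0
 T  0  0  1  1  1  1  1  1  1
 C  0  0  1  1  2  2  2  2  2
 G  0  1  1  1  2  2  2  2  2
 T  0  1  2  2  2  2  3  3  3
 A  0  1  2  3  3  3  3  3  3
 C  0  1  2  3  4  4  4  4  4

3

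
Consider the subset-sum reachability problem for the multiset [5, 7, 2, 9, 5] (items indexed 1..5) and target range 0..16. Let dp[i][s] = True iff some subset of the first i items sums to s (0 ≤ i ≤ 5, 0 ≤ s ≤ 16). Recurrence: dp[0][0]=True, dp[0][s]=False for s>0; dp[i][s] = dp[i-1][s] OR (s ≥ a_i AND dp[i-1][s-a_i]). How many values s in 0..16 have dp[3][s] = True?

7

i\s   0   1   2   3   4   5   6   7   8   9  10  11  12  13  14  15  16
  0   T   F   F   F   F   F   F   F   F   F   F   F   F   F   F   F   F
  1   T   F   F   F   F   T   F   F   F   F   F   F   F   F   F   F   F
  2   T   F   F   F   F   T   F   T   F   F   F   F   T   F   F   F   F
  3   T   F   T   F   F   T   F   T   F   T   F   F   T   F   T   F   F
  4   T   F   T   F   F   T   F   T   F   T   F   T   T   F   T   F   T
  5   T   F   T   F   F   T   F   T   F   T   T   T   T   F   T   F   T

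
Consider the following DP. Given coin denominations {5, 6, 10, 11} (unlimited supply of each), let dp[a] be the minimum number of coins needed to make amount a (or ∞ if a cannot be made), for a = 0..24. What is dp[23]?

 a  0  1  2  3  4  5  6  7  8  9 10 11 12 13 14 15 16 17 18 19 20 21 22 23 24
dp  0  -  -  -  -  1  1  -  -  -  1  1  2  -  -  2  2  2  3  -  2  2  2  3  4
(- denotes ∞ / unreachable)

3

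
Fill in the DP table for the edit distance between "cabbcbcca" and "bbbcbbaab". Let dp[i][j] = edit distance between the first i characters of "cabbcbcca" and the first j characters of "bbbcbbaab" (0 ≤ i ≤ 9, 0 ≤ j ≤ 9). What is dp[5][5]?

3

   ''  b  b  b  c  b  b  a  a  b
''  0  1  2  3  4  5  6  7  8  9
 c  1  1  2  3  3  4  5  6  7  8
 a  2  2  2  3  4  4  5  5  6  7
 b  3  2  2  2  3  4  4  5  6  6
 b  4  3  2  2  3  3  4  5  6  6
 c  5  4  3  3  2  3  4  5  6  7
 b  6  5  4  3  3  2  3  4  5  6
 c  7  6  5  4  3  3  3  4  5  6
 c  8  7  6  5  4  4  4  4  5  6
 a  9  8  7  6  5  5  5  4  4  5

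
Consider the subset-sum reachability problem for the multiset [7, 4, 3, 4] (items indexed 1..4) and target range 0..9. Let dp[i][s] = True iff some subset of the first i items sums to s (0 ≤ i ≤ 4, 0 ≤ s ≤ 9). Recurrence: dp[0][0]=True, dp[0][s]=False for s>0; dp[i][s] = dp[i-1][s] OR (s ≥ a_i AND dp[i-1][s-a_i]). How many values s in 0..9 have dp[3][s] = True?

i\s   0   1   2   3   4   5   6   7   8   9
  0   T   F   F   F   F   F   F   F   F   F
  1   T   F   F   F   F   F   F   T   F   F
  2   T   F   F   F   T   F   F   T   F   F
  3   T   F   F   T   T   F   F   T   F   F
  4   T   F   F   T   T   F   F   T   T   F

4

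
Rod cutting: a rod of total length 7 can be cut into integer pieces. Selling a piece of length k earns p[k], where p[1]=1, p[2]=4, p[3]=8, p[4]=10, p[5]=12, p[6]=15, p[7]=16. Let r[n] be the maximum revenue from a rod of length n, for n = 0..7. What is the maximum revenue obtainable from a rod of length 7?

18

   n    0    1    2    3    4    5    6    7
r[n]    0    1    4    8   10   12   16   18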